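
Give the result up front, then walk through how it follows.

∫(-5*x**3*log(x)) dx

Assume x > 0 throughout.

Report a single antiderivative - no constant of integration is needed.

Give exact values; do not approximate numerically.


The answer is -5*x**4*log(x)/4 + 5*x**4/16.
Step 1. Integrate ∫(-5*x**3*log(x)) dx by parts with u = log(x), dv = (-5*x**3) dx, so v = -5*x**4/4 [assuming x > 0]: now -5*x**4*log(x)/4 + ∫(5*x**3/4) dx.
Step 2. Evaluate the standard form: now -5*x**4*log(x)/4 + 5*x**4/16.
Answer: -5*x**4*log(x)/4 + 5*x**4/16.


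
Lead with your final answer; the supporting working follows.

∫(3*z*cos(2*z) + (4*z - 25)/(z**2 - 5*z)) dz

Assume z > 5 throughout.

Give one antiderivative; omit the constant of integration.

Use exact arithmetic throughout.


The answer is 3*z*sin(2*z)/2 + 5*log(z) - log(z - 5) + 3*cos(2*z)/4.
Step 1. Rewrite: now ∫(3*z*cos(2*z)) dz + ∫((4*z - 25)/(z**2 - 5*z)) dz.
Step 2. Decompose ∫((4*z - 25)/(z**2 - 5*z)) dz by partial fractions, (4*z - 25)/(z**2 - 5*z) = -1/(z - 5) + 5/z: now ∫(5/z) dz + ∫(3*z*cos(2*z)) dz + ∫(-1/(z - 5)) dz.
Step 3. Evaluate the standard form [assuming z > 0]: now 5*log(z) + ∫(3*z*cos(2*z)) dz + ∫(-1/(z - 5)) dz.
Step 4. Evaluate the standard form [assuming z > 5]: now 5*log(z) - log(z - 5) + ∫(3*z*cos(2*z)) dz.
Step 5. Integrate ∫(3*z*cos(2*z)) dz by parts with u = z, dv = (3*cos(2*z)) dz, so v = 3*sin(2*z)/2: now 3*z*sin(2*z)/2 + 5*log(z) - log(z - 5) + ∫(-3*sin(2*z)/2) dz.
Step 6. Evaluate the standard form: now 3*z*sin(2*z)/2 + 5*log(z) - log(z - 5) + 3*cos(2*z)/4.
Answer: 3*z*sin(2*z)/2 + 5*log(z) - log(z - 5) + 3*cos(2*z)/4.


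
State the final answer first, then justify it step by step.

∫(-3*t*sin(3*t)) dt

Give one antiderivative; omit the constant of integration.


The answer is t*cos(3*t) - sin(3*t)/3.
Step 1. Integrate ∫(-3*t*sin(3*t)) dt by parts with u = t, dv = (-3*sin(3*t)) dt, so v = cos(3*t): now t*cos(3*t) + ∫(-cos(3*t)) dt.
Step 2. Evaluate the standard form: now t*cos(3*t) - sin(3*t)/3.
Answer: t*cos(3*t) - sin(3*t)/3.


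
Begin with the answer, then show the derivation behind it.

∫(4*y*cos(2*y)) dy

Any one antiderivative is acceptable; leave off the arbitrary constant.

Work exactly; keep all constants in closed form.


The answer is 2*y*sin(2*y) + cos(2*y).
Step 1. Integrate ∫(4*y*cos(2*y)) dy by parts with u = y, dv = (4*cos(2*y)) dy, so v = 2*sin(2*y): now 2*y*sin(2*y) + ∫(-2*sin(2*y)) dy.
Step 2. Evaluate the standard form: now 2*y*sin(2*y) + cos(2*y).
Answer: 2*y*sin(2*y) + cos(2*y).


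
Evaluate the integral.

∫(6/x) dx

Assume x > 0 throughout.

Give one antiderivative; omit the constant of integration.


Answer: 6*log(x).


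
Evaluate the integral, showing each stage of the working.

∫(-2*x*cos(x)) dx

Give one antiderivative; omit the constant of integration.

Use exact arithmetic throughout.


Step 1. Integrate ∫(-2*x*cos(x)) dx by parts with u = x, dv = (-2*cos(x)) dx, so v = -2*sin(x): now -2*x*sin(x) + ∫(2*sin(x)) dx.
Step 2. Evaluate the standard form: now -2*x*sin(x) - 2*cos(x).
Answer: -2*x*sin(x) - 2*cos(x).


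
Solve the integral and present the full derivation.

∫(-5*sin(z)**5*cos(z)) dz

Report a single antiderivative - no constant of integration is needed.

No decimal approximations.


Step 1. Substitute u = sin(z), turning ∫(-5*sin(z)**5*cos(z)) dz into ∫(-5*u**5) du: now ∫(-5*u**5) du.
Step 2. Evaluate the standard form: now -5*u**6/6.
Step 3. Substitute back u = sin(z): now -5*sin(z)**6/6.
Answer: -5*sin(z)**6/6.


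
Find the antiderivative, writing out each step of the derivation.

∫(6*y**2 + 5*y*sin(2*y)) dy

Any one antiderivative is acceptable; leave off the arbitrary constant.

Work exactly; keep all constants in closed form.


Step 1. Rewrite: now ∫(6*y**2) dy + ∫(5*y*sin(2*y)) dy.
Step 2. Integrate ∫(5*y*sin(2*y)) dy by parts with u = y, dv = (5*sin(2*y)) dy, so v = -5*cos(2*y)/2: now -5*y*cos(2*y)/2 + ∫(6*y**2) dy + ∫(5*cos(2*y)/2) dy.
Step 3. Evaluate the standard form: now -5*y*cos(2*y)/2 + 5*sin(2*y)/4 + ∫(6*y**2) dy.
Step 4. Evaluate the standard form: now 2*y**3 - 5*y*cos(2*y)/2 + 5*sin(2*y)/4.
Answer: 2*y**3 - 5*y*cos(2*y)/2 + 5*sin(2*y)/4.


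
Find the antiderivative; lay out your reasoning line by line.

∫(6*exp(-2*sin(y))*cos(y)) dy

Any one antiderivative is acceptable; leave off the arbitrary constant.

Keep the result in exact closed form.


Step 1. Substitute u = sin(y), turning ∫(6*exp(-2*sin(y))*cos(y)) dy into ∫(6*exp(-2*u)) du: now ∫(6*exp(-2*u)) du.
Step 2. Evaluate the standard form: now -3*exp(-2*u).
Step 3. Substitute back u = sin(y): now -3*exp(-2*sin(y)).
Answer: -3*exp(-2*sin(y)).


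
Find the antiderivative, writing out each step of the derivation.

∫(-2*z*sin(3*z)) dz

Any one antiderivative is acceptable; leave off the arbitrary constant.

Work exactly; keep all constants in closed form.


Step 1. Integrate ∫(-2*z*sin(3*z)) dz by parts with u = z, dv = (-2*sin(3*z)) dz, so v = 2*cos(3*z)/3: now 2*z*cos(3*z)/3 + ∫(-2*cos(3*z)/3) dz.
Step 2. Evaluate the standard form: now 2*z*cos(3*z)/3 - 2*sin(3*z)/9.
Answer: 2*z*cos(3*z)/3 - 2*sin(3*z)/9.


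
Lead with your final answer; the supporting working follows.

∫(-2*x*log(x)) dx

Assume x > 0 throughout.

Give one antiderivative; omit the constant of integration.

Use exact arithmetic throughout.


The answer is -x**2*log(x) + x**2/2.
Step 1. Integrate ∫(-2*x*log(x)) dx by parts with u = log(x), dv = (-2*x) dx, so v = -x**2 [assuming x > 0]: now -x**2*log(x) + ∫(x) dx.
Step 2. Evaluate the standard form: now -x**2*log(x) + x**2/2.
Answer: -x**2*log(x) + x**2/2.


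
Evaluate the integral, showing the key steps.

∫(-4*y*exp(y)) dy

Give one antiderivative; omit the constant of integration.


Step 1. Integrate ∫(-4*y*exp(y)) dy by parts with u = y, dv = (-4*exp(y)) dy, so v = -4*exp(y): now -4*y*exp(y) + ∫(4*exp(y)) dy.
Step 2. Evaluate the standard form: now -4*y*exp(y) + 4*exp(y).
Answer: -4*y*exp(y) + 4*exp(y).


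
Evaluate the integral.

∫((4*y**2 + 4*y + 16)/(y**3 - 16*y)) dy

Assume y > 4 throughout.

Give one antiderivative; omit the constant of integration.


Answer: -log(y) + 3*log(y - 4) + 2*log(y + 4).


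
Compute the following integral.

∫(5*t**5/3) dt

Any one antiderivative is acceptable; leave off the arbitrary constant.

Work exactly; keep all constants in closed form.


Answer: 5*t**6/18.


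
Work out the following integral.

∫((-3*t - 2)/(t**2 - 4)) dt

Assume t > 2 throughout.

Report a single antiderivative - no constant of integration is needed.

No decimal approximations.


Answer: -2*log(t - 2) - log(t + 2).


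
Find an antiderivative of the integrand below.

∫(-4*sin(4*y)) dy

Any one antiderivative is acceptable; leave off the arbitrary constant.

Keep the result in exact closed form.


Answer: cos(4*y).


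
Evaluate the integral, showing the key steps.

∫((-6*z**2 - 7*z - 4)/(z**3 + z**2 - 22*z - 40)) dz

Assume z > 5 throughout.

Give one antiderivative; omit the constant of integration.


Step 1. Decompose ∫((-6*z**2 - 7*z - 4)/(z**3 + z**2 - 22*z - 40)) dz by partial fractions, (-6*z**2 - 7*z - 4)/(z**3 + z**2 - 22*z - 40) = -4/(z + 4) + 1/(z + 2) - 3/(z - 5): now ∫(-3/(z - 5)) dz + ∫(1/(z + 2)) dz + ∫(-4/(z + 4)) dz.
Step 2. Evaluate the standard form [assuming z > -2]: now log(z + 2) + ∫(-3/(z - 5)) dz + ∫(-4/(z + 4)) dz.
Step 3. Evaluate the standard form [assuming z > -4]: now log(z + 2) - 4*log(z + 4) + ∫(-3/(z - 5)) dz.
Step 4. Evaluate the standard form [assuming z > 5]: now -3*log(z - 5) + log(z + 2) - 4*log(z + 4).
Answer: -3*log(z - 5) + log(z + 2) - 4*log(z + 4).


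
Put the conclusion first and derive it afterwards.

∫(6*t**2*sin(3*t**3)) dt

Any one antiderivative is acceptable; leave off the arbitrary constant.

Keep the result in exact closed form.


The answer is -2*cos(3*t**3)/3.
Step 1. Substitute u = t**3, turning ∫(6*t**2*sin(3*t**3)) dt into ∫(2*sin(3*u)) du: now ∫(2*sin(3*u)) du.
Step 2. Evaluate the standard form: now -2*cos(3*u)/3.
Step 3. Substitute back u = t**3: now -2*cos(3*t**3)/3.
Answer: -2*cos(3*t**3)/3.


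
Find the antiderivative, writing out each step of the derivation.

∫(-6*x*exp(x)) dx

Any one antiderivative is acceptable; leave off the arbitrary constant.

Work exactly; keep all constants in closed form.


Step 1. Integrate ∫(-6*x*exp(x)) dx by parts with u = x, dv = (-6*exp(x)) dx, so v = -6*exp(x): now -6*x*exp(x) + ∫(6*exp(x)) dx.
Step 2. Evaluate the standard form: now -6*x*exp(x) + 6*exp(x).
Answer: -6*x*exp(x) + 6*exp(x).


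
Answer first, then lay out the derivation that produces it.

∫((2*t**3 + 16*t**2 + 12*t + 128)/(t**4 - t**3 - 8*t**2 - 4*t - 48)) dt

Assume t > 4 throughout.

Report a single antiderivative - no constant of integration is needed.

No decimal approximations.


The answer is 4*log(t - 4) - 2*log(t + 3) - 2*atan(t/2).
Step 1. Decompose ∫((2*t**3 + 16*t**2 + 12*t + 128)/(t**4 - t**3 - 8*t**2 - 4*t - 48)) dt by partial fractions, (2*t**3 + 16*t**2 + 12*t + 128)/(t**4 - t**3 - 8*t**2 - 4*t - 48) = -4/(t**2 + 4) - 2/(t + 3) + 4/(t - 4): now ∫(4/(t - 4)) dt + ∫(-2/(t + 3)) dt + ∫(-4/(t**2 + 4)) dt.
Step 2. Evaluate the standard form [assuming t > 4]: now 4*log(t - 4) + ∫(-2/(t + 3)) dt + ∫(-4/(t**2 + 4)) dt.
Step 3. Evaluate the standard form [assuming t > -3]: now 4*log(t - 4) - 2*log(t + 3) + ∫(-4/(t**2 + 4)) dt.
Step 4. Evaluate the standard form: now 4*log(t - 4) - 2*log(t + 3) - 2*atan(t/2).
Answer: 4*log(t - 4) - 2*log(t + 3) - 2*atan(t/2).


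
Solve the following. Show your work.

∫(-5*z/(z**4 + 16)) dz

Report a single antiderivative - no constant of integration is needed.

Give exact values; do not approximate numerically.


Step 1. Substitute u = z**2, turning ∫(-5*z/(z**4 + 16)) dz into ∫(-5/(2*(u**2 + 16))) du: now ∫(-5/(2*(u**2 + 16))) du.
Step 2. Evaluate the standard form: now -5*atan(u/4)/8.
Step 3. Substitute back u = z**2: now -5*atan(z**2/4)/8.
Answer: -5*atan(z**2/4)/8.


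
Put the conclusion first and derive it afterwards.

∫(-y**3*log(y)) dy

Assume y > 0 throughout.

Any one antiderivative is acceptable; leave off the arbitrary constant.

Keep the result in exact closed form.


The answer is -y**4*log(y)/4 + y**4/16.
Step 1. Integrate ∫(-y**3*log(y)) dy by parts with u = log(y), dv = (-y**3) dy, so v = -y**4/4 [assuming y > 0]: now -y**4*log(y)/4 + ∫(y**3/4) dy.
Step 2. Evaluate the standard form: now -y**4*log(y)/4 + y**4/16.
Answer: -y**4*log(y)/4 + y**4/16.


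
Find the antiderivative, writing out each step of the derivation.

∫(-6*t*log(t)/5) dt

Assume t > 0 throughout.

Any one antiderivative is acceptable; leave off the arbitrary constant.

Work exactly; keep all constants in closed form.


Step 1. Integrate ∫(-6*t*log(t)/5) dt by parts with u = log(t), dv = (-6*t/5) dt, so v = -3*t**2/5 [assuming t > 0]: now -3*t**2*log(t)/5 + ∫(3*t/5) dt.
Step 2. Evaluate the standard form: now -3*t**2*log(t)/5 + 3*t**2/10.
Answer: -3*t**2*log(t)/5 + 3*t**2/10.


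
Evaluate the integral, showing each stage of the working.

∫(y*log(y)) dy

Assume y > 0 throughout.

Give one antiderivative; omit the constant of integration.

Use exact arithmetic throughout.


Step 1. Integrate ∫(y*log(y)) dy by parts with u = log(y), dv = (y) dy, so v = y**2/2 [assuming y > 0]: now y**2*log(y)/2 + ∫(-y/2) dy.
Step 2. Evaluate the standard form: now y**2*log(y)/2 - y**2/4.
Answer: y**2*log(y)/2 - y**2/4.


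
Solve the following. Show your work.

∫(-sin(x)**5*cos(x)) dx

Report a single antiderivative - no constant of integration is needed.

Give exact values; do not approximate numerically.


Step 1. Substitute u = sin(x), turning ∫(-sin(x)**5*cos(x)) dx into ∫(-u**5) du: now ∫(-u**5) du.
Step 2. Evaluate the standard form: now -u**6/6.
Step 3. Substitute back u = sin(x): now -sin(x)**6/6.
Answer: -sin(x)**6/6.


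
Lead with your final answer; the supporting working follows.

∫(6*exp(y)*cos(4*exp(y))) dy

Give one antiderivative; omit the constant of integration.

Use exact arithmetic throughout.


The answer is 3*sin(4*exp(y))/2.
Step 1. Substitute u = exp(y), turning ∫(6*exp(y)*cos(4*exp(y))) dy into ∫(6*cos(4*u)) du: now ∫(6*cos(4*u)) du.
Step 2. Evaluate the standard form: now 3*sin(4*u)/2.
Step 3. Substitute back u = exp(y): now 3*sin(4*exp(y))/2.
Answer: 3*sin(4*exp(y))/2.


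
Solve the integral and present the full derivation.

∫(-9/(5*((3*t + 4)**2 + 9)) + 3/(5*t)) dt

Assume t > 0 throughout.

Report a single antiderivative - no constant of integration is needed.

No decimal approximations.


Step 1. Rewrite: now ∫(3/(5*t)) dt + ∫(-9/(5*((3*t + 4)**2 + 9))) dt.
Step 2. Substitute u = 3*t + 4, turning ∫(-9/(5*((3*t + 4)**2 + 9))) dt into ∫(-3/(5*(u**2 + 9))) du: now ∫(3/(5*t)) dt + ∫(-3/(5*(u**2 + 9))) du.
Step 3. Evaluate the standard form: now -atan(u/3)/5 + ∫(3/(5*t)) dt.
Step 4. Substitute back u = 3*t + 4: now -atan(t + 4/3)/5 + ∫(3/(5*t)) dt.
Step 5. Evaluate the standard form [assuming t > 0]: now 3*log(t)/5 - atan(t + 4/3)/5.
Answer: 3*log(t)/5 - atan(t + 4/3)/5.


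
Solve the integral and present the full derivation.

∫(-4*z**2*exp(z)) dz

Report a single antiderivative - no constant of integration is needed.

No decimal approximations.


Step 1. Integrate ∫(-4*z**2*exp(z)) dz by parts with u = z**2, dv = (-4*exp(z)) dz, so v = -4*exp(z): now -4*z**2*exp(z) + ∫(8*z*exp(z)) dz.
Step 2. Integrate ∫(8*z*exp(z)) dz by parts with u = z, dv = (8*exp(z)) dz, so v = 8*exp(z): now -4*z**2*exp(z) + 8*z*exp(z) + ∫(-8*exp(z)) dz.
Step 3. Evaluate the standard form: now -4*z**2*exp(z) + 8*z*exp(z) - 8*exp(z).
Answer: -4*z**2*exp(z) + 8*z*exp(z) - 8*exp(z).


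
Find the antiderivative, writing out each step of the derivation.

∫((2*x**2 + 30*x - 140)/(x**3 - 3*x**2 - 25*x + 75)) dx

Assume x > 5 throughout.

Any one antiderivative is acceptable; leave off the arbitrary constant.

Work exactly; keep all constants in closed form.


Step 1. Decompose ∫((2*x**2 + 30*x - 140)/(x**3 - 3*x**2 - 25*x + 75)) dx by partial fractions, (2*x**2 + 30*x - 140)/(x**3 - 3*x**2 - 25*x + 75) = -3/(x + 5) + 2/(x - 3) + 3/(x - 5): now ∫(3/(x - 5)) dx + ∫(2/(x - 3)) dx + ∫(-3/(x + 5)) dx.
Step 2. Evaluate the standard form [assuming x > 5]: now 3*log(x - 5) + ∫(2/(x - 3)) dx + ∫(-3/(x + 5)) dx.
Step 3. Evaluate the standard form [assuming x > -5]: now 3*log(x - 5) - 3*log(x + 5) + ∫(2/(x - 3)) dx.
Step 4. Evaluate the standard form [assuming x > 3]: now 3*log(x - 5) + 2*log(x - 3) - 3*log(x + 5).
Answer: 3*log(x - 5) + 2*log(x - 3) - 3*log(x + 5).


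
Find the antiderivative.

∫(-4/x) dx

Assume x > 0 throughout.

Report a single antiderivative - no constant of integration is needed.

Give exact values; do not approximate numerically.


Answer: -4*log(x).


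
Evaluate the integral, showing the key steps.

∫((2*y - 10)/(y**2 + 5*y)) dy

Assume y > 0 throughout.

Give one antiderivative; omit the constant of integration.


Step 1. Decompose ∫((2*y - 10)/(y**2 + 5*y)) dy by partial fractions, (2*y - 10)/(y**2 + 5*y) = 4/(y + 5) - 2/y: now ∫(-2/y) dy + ∫(4/(y + 5)) dy.
Step 2. Evaluate the standard form [assuming y > -5]: now 4*log(y + 5) + ∫(-2/y) dy.
Step 3. Evaluate the standard form [assuming y > 0]: now -2*log(y) + 4*log(y + 5).
Answer: -2*log(y) + 4*log(y + 5).


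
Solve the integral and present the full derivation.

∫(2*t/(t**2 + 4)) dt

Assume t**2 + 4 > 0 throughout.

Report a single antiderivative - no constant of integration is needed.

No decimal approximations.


Step 1. Substitute u = t**2 + 4, turning ∫(2*t/(t**2 + 4)) dt into ∫(1/u) du: now ∫(1/u) du.
Step 2. Evaluate the standard form [assuming u > 0]: now log(u).
Step 3. Substitute back u = t**2 + 4: now log(t**2 + 4).
Answer: log(t**2 + 4).


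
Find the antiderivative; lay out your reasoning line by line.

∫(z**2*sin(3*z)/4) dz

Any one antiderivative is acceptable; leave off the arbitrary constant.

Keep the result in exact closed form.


Step 1. Integrate ∫(z**2*sin(3*z)/4) dz by parts with u = z**2, dv = (sin(3*z)/4) dz, so v = -cos(3*z)/12: now -z**2*cos(3*z)/12 + ∫(z*cos(3*z)/6) dz.
Step 2. Integrate ∫(z*cos(3*z)/6) dz by parts with u = z, dv = (cos(3*z)/6) dz, so v = sin(3*z)/18: now -z**2*cos(3*z)/12 + z*sin(3*z)/18 + ∫(-sin(3*z)/18) dz.
Step 3. Evaluate the standard form: now -z**2*cos(3*z)/12 + z*sin(3*z)/18 + cos(3*z)/54.
Answer: -z**2*cos(3*z)/12 + z*sin(3*z)/18 + cos(3*z)/54.


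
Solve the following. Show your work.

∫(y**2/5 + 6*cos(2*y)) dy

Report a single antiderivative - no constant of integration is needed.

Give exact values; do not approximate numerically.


Step 1. Rewrite: now ∫(y**2/5) dy + ∫(6*cos(2*y)) dy.
Step 2. Evaluate the standard form: now y**3/15 + ∫(6*cos(2*y)) dy.
Step 3. Evaluate the standard form: now y**3/15 + 3*sin(2*y).
Answer: y**3/15 + 3*sin(2*y).


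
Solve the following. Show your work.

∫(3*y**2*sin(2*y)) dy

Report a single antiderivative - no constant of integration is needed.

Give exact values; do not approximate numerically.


Step 1. Integrate ∫(3*y**2*sin(2*y)) dy by parts with u = y**2, dv = (3*sin(2*y)) dy, so v = -3*cos(2*y)/2: now -3*y**2*cos(2*y)/2 + ∫(3*y*cos(2*y)) dy.
Step 2. Integrate ∫(3*y*cos(2*y)) dy by parts with u = y, dv = (3*cos(2*y)) dy, so v = 3*sin(2*y)/2: now -3*y**2*cos(2*y)/2 + 3*y*sin(2*y)/2 + ∫(-3*sin(2*y)/2) dy.
Step 3. Evaluate the standard form: now -3*y**2*cos(2*y)/2 + 3*y*sin(2*y)/2 + 3*cos(2*y)/4.
Answer: -3*y**2*cos(2*y)/2 + 3*y*sin(2*y)/2 + 3*cos(2*y)/4.


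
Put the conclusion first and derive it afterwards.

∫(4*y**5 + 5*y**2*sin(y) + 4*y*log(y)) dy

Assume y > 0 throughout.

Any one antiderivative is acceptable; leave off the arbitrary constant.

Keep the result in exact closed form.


The answer is 2*y**6/3 + 2*y**2*log(y) - 5*y**2*cos(y) - y**2 + 10*y*sin(y) + 10*cos(y).
Step 1. Rewrite: now ∫(4*y**5) dy + ∫(4*y*log(y)) dy + ∫(5*y**2*sin(y)) dy.
Step 2. Integrate ∫(4*y*log(y)) dy by parts with u = log(y), dv = (4*y) dy, so v = 2*y**2 [assuming y > 0]: now 2*y**2*log(y) + ∫(-2*y) dy + ∫(4*y**5) dy + ∫(5*y**2*sin(y)) dy.
Step 3. Evaluate the standard form: now 2*y**2*log(y) - y**2 + ∫(4*y**5) dy + ∫(5*y**2*sin(y)) dy.
Step 4. Evaluate the standard form: now 2*y**6/3 + 2*y**2*log(y) - y**2 + ∫(5*y**2*sin(y)) dy.
Step 5. Integrate ∫(5*y**2*sin(y)) dy by parts with u = y**2, dv = (5*sin(y)) dy, so v = -5*cos(y): now 2*y**6/3 + 2*y**2*log(y) - 5*y**2*cos(y) - y**2 + ∫(10*y*cos(y)) dy.
Step 6. Integrate ∫(10*y*cos(y)) dy by parts with u = y, dv = (10*cos(y)) dy, so v = 10*sin(y): now 2*y**6/3 + 2*y**2*log(y) - 5*y**2*cos(y) - y**2 + 10*y*sin(y) + ∫(-10*sin(y)) dy.
Step 7. Evaluate the standard form: now 2*y**6/3 + 2*y**2*log(y) - 5*y**2*cos(y) - y**2 + 10*y*sin(y) + 10*cos(y).
Answer: 2*y**6/3 + 2*y**2*log(y) - 5*y**2*cos(y) - y**2 + 10*y*sin(y) + 10*cos(y).


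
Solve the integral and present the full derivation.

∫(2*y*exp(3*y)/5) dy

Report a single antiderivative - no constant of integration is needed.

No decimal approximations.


Step 1. Integrate ∫(2*y*exp(3*y)/5) dy by parts with u = y, dv = (2*exp(3*y)/5) dy, so v = 2*exp(3*y)/15: now 2*y*exp(3*y)/15 + ∫(-2*exp(3*y)/15) dy.
Step 2. Evaluate the standard form: now 2*y*exp(3*y)/15 - 2*exp(3*y)/45.
Answer: 2*y*exp(3*y)/15 - 2*exp(3*y)/45.


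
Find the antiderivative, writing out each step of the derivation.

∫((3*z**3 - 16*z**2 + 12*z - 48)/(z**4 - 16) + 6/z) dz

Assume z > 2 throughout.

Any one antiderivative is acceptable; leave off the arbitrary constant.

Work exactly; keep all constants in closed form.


Step 1. Rewrite: now ∫(6/z) dz + ∫((3*z**3 - 16*z**2 + 12*z - 48)/(z**4 - 16)) dz.
Step 2. Evaluate the standard form [assuming z > 0]: now 6*log(z) + ∫((3*z**3 - 16*z**2 + 12*z - 48)/(z**4 - 16)) dz.
Step 3. Decompose ∫((3*z**3 - 16*z**2 + 12*z - 48)/(z**4 - 16)) dz by partial fractions, (3*z**3 - 16*z**2 + 12*z - 48)/(z**4 - 16) = -2/(z**2 + 4) + 5/(z + 2) - 2/(z - 2): now 6*log(z) + ∫(-2/(z - 2)) dz + ∫(5/(z + 2)) dz + ∫(-2/(z**2 + 4)) dz.
Step 4. Evaluate the standard form [assuming z > 2]: now 6*log(z) - 2*log(z - 2) + ∫(5/(z + 2)) dz + ∫(-2/(z**2 + 4)) dz.
Step 5. Evaluate the standard form [assuming z > -2]: now 6*log(z) - 2*log(z - 2) + 5*log(z + 2) + ∫(-2/(z**2 + 4)) dz.
Step 6. Evaluate the standard form: now 6*log(z) - 2*log(z - 2) + 5*log(z + 2) - atan(z/2).
Answer: 6*log(z) - 2*log(z - 2) + 5*log(z + 2) - atan(z/2).


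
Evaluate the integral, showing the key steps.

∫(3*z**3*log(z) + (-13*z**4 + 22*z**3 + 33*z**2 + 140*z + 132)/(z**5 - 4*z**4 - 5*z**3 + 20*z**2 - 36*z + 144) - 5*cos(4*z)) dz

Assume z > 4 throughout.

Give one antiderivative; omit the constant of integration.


Step 1. Rewrite: now ∫(3*z**3*log(z)) dz + ∫((-13*z**4 + 22*z**3 + 33*z**2 + 140*z + 132)/(z**5 - 4*z**4 - 5*z**3 + 20*z**2 - 36*z + 144)) dz + ∫(-5*cos(4*z)) dz.
Step 2. Evaluate the standard form: now -5*sin(4*z)/4 + ∫(3*z**3*log(z)) dz + ∫((-13*z**4 + 22*z**3 + 33*z**2 + 140*z + 132)/(z**5 - 4*z**4 - 5*z**3 + 20*z**2 - 36*z + 144)) dz.
Step 3. Decompose ∫((-13*z**4 + 22*z**3 + 33*z**2 + 140*z + 132)/(z**5 - 4*z**4 - 5*z**3 + 20*z**2 - 36*z + 144)) dz by partial fractions, (-13*z**4 + 22*z**3 + 33*z**2 + 140*z + 132)/(z**5 - 4*z**4 - 5*z**3 + 20*z**2 - 36*z + 144) = -4/(z**2 + 4) - 3/(z + 3) - 5/(z - 3) - 5/(z - 4): now -5*sin(4*z)/4 + ∫(3*z**3*log(z)) dz + ∫(-5/(z - 4)) dz + ∫(-5/(z - 3)) dz + ∫(-3/(z + 3)) dz + ∫(-4/(z**2 + 4)) dz.
Step 4. Evaluate the standard form [assuming z > 3]: now -5*log(z - 3) - 5*sin(4*z)/4 + ∫(3*z**3*log(z)) dz + ∫(-5/(z - 4)) dz + ∫(-3/(z + 3)) dz + ∫(-4/(z**2 + 4)) dz.
Step 5. Evaluate the standard form [assuming z > -3]: now -5*log(z - 3) - 3*log(z + 3) - 5*sin(4*z)/4 + ∫(3*z**3*log(z)) dz + ∫(-5/(z - 4)) dz + ∫(-4/(z**2 + 4)) dz.
Step 6. Evaluate the standard form [assuming z > 4]: now -5*log(z - 4) - 5*log(z - 3) - 3*log(z + 3) - 5*sin(4*z)/4 + ∫(3*z**3*log(z)) dz + ∫(-4/(z**2 + 4)) dz.
Step 7. Evaluate the standard form: now -5*log(z - 4) - 5*log(z - 3) - 3*log(z + 3) - 5*sin(4*z)/4 - 2*atan(z/2) + ∫(3*z**3*log(z)) dz.
Step 8. Integrate ∫(3*z**3*log(z)) dz by parts with u = log(z), dv = (3*z**3) dz, so v = 3*z**4/4 [assuming z > 0]: now 3*z**4*log(z)/4 - 5*log(z - 4) - 5*log(z - 3) - 3*log(z + 3) - 5*sin(4*z)/4 - 2*atan(z/2) + ∫(-3*z**3/4) dz.
Step 9. Evaluate the standard form: now 3*z**4*log(z)/4 - 3*z**4/16 - 5*log(z - 4) - 5*log(z - 3) - 3*log(z + 3) - 5*sin(4*z)/4 - 2*atan(z/2).
Answer: 3*z**4*log(z)/4 - 3*z**4/16 - 5*log(z - 4) - 5*log(z - 3) - 3*log(z + 3) - 5*sin(4*z)/4 - 2*atan(z/2).


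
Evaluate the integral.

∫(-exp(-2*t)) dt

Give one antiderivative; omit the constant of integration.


Answer: exp(-2*t)/2.


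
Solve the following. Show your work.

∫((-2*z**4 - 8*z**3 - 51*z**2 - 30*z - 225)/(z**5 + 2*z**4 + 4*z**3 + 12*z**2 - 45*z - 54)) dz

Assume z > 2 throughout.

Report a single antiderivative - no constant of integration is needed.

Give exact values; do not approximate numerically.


Step 1. Decompose ∫((-2*z**4 - 8*z**3 - 51*z**2 - 30*z - 225)/(z**5 + 2*z**4 + 4*z**3 + 12*z**2 - 45*z - 54)) dz by partial fractions, (-2*z**4 - 8*z**3 - 51*z**2 - 30*z - 225)/(z**5 + 2*z**4 + 4*z**3 + 12*z**2 - 45*z - 54) = -3/(z**2 + 9) - 3/(z + 3) + 4/(z + 1) - 3/(z - 2): now ∫(-3/(z - 2)) dz + ∫(4/(z + 1)) dz + ∫(-3/(z + 3)) dz + ∫(-3/(z**2 + 9)) dz.
Step 2. Evaluate the standard form [assuming z > 2]: now -3*log(z - 2) + ∫(4/(z + 1)) dz + ∫(-3/(z + 3)) dz + ∫(-3/(z**2 + 9)) dz.
Step 3. Evaluate the standard form [assuming z > -3]: now -3*log(z - 2) - 3*log(z + 3) + ∫(4/(z + 1)) dz + ∫(-3/(z**2 + 9)) dz.
Step 4. Evaluate the standard form [assuming z > -1]: now -3*log(z - 2) + 4*log(z + 1) - 3*log(z + 3) + ∫(-3/(z**2 + 9)) dz.
Step 5. Evaluate the standard form: now -3*log(z - 2) + 4*log(z + 1) - 3*log(z + 3) - atan(z/3).
Answer: -3*log(z - 2) + 4*log(z + 1) - 3*log(z + 3) - atan(z/3).


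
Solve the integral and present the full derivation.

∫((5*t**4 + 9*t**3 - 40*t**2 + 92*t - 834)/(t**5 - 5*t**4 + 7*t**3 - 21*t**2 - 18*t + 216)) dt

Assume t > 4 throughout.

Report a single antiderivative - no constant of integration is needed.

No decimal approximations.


Step 1. Decompose ∫((5*t**4 + 9*t**3 - 40*t**2 + 92*t - 834)/(t**5 - 5*t**4 + 7*t**3 - 21*t**2 - 18*t + 216)) dt by partial fractions, (5*t**4 + 9*t**3 - 40*t**2 + 92*t - 834)/(t**5 - 5*t**4 + 7*t**3 - 21*t**2 - 18*t + 216) = -1/(t**2 + 9) - 3/(t + 2) + 3/(t - 3) + 5/(t - 4): now ∫(5/(t - 4)) dt + ∫(3/(t - 3)) dt + ∫(-3/(t + 2)) dt + ∫(-1/(t**2 + 9)) dt.
Step 2. Evaluate the standard form [assuming t > 4]: now 5*log(t - 4) + ∫(3/(t - 3)) dt + ∫(-3/(t + 2)) dt + ∫(-1/(t**2 + 9)) dt.
Step 3. Evaluate the standard form [assuming t > -2]: now 5*log(t - 4) - 3*log(t + 2) + ∫(3/(t - 3)) dt + ∫(-1/(t**2 + 9)) dt.
Step 4. Evaluate the standard form [assuming t > 3]: now 5*log(t - 4) + 3*log(t - 3) - 3*log(t + 2) + ∫(-1/(t**2 + 9)) dt.
Step 5. Evaluate the standard form: now 5*log(t - 4) + 3*log(t - 3) - 3*log(t + 2) - atan(t/3)/3.
Answer: 5*log(t - 4) + 3*log(t - 3) - 3*log(t + 2) - atan(t/3)/3.


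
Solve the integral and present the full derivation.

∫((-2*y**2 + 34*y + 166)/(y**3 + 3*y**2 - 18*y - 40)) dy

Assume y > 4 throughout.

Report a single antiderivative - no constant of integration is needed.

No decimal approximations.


Step 1. Decompose ∫((-2*y**2 + 34*y + 166)/(y**3 + 3*y**2 - 18*y - 40)) dy by partial fractions, (-2*y**2 + 34*y + 166)/(y**3 + 3*y**2 - 18*y - 40) = -2/(y + 5) - 5/(y + 2) + 5/(y - 4): now ∫(5/(y - 4)) dy + ∫(-5/(y + 2)) dy + ∫(-2/(y + 5)) dy.
Step 2. Evaluate the standard form [assuming y > 4]: now 5*log(y - 4) + ∫(-5/(y + 2)) dy + ∫(-2/(y + 5)) dy.
Step 3. Evaluate the standard form [assuming y > -5]: now 5*log(y - 4) - 2*log(y + 5) + ∫(-5/(y + 2)) dy.
Step 4. Evaluate the standard form [assuming y > -2]: now 5*log(y - 4) - 5*log(y + 2) - 2*log(y + 5).
Answer: 5*log(y - 4) - 5*log(y + 2) - 2*log(y + 5).


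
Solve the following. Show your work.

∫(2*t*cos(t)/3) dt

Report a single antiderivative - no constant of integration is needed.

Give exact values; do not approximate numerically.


Step 1. Integrate ∫(2*t*cos(t)/3) dt by parts with u = t, dv = (2*cos(t)/3) dt, so v = 2*sin(t)/3: now 2*t*sin(t)/3 + ∫(-2*sin(t)/3) dt.
Step 2. Evaluate the standard form: now 2*t*sin(t)/3 + 2*cos(t)/3.
Answer: 2*t*sin(t)/3 + 2*cos(t)/3.


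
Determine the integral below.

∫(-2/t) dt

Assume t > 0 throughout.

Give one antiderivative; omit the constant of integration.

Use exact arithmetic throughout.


Answer: -2*log(t).


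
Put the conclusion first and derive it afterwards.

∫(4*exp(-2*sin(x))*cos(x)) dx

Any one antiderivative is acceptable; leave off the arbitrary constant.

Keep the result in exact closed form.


The answer is -2*exp(-2*sin(x)).
Step 1. Substitute u = sin(x), turning ∫(4*exp(-2*sin(x))*cos(x)) dx into ∫(4*exp(-2*u)) du: now ∫(4*exp(-2*u)) du.
Step 2. Evaluate the standard form: now -2*exp(-2*u).
Step 3. Substitute back u = sin(x): now -2*exp(-2*sin(x)).
Answer: -2*exp(-2*sin(x)).


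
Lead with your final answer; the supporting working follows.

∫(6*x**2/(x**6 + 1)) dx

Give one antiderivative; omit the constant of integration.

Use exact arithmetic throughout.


The answer is 2*atan(x**3).
Step 1. Substitute u = x**3, turning ∫(6*x**2/(x**6 + 1)) dx into ∫(2/(u**2 + 1)) du: now ∫(2/(u**2 + 1)) du.
Step 2. Evaluate the standard form: now 2*atan(u).
Step 3. Substitute back u = x**3: now 2*atan(x**3).
Answer: 2*atan(x**3).


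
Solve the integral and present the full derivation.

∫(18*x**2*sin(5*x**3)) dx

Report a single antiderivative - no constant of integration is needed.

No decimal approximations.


Step 1. Substitute u = x**3, turning ∫(18*x**2*sin(5*x**3)) dx into ∫(6*sin(5*u)) du: now ∫(6*sin(5*u)) du.
Step 2. Evaluate the standard form: now -6*cos(5*u)/5.
Step 3. Substitute back u = x**3: now -6*cos(5*x**3)/5.
Answer: -6*cos(5*x**3)/5.


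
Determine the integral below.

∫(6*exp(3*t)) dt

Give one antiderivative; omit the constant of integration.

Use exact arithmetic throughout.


Answer: 2*exp(3*t).


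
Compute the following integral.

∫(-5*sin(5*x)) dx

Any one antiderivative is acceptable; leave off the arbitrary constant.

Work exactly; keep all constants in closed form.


Answer: cos(5*x).


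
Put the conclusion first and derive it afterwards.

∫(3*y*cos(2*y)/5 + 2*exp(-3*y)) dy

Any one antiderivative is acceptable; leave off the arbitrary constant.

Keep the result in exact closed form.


The answer is 3*y*sin(2*y)/10 + 3*cos(2*y)/20 - 2*exp(-3*y)/3.
Step 1. Rewrite: now ∫(3*y*cos(2*y)/5) dy + ∫(2*exp(-3*y)) dy.
Step 2. Evaluate the standard form: now ∫(3*y*cos(2*y)/5) dy - 2*exp(-3*y)/3.
Step 3. Integrate ∫(3*y*cos(2*y)/5) dy by parts with u = y, dv = (3*cos(2*y)/5) dy, so v = 3*sin(2*y)/10: now 3*y*sin(2*y)/10 + ∫(-3*sin(2*y)/10) dy - 2*exp(-3*y)/3.
Step 4. Evaluate the standard form: now 3*y*sin(2*y)/10 + 3*cos(2*y)/20 - 2*exp(-3*y)/3.
Answer: 3*y*sin(2*y)/10 + 3*cos(2*y)/20 - 2*exp(-3*y)/3.


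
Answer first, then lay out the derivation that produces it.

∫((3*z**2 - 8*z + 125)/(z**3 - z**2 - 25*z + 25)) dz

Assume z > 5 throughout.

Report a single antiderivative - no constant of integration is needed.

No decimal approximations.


The answer is 4*log(z - 5) - 5*log(z - 1) + 4*log(z + 5).
Step 1. Decompose ∫((3*z**2 - 8*z + 125)/(z**3 - z**2 - 25*z + 25)) dz by partial fractions, (3*z**2 - 8*z + 125)/(z**3 - z**2 - 25*z + 25) = 4/(z + 5) - 5/(z - 1) + 4/(z - 5): now ∫(4/(z - 5)) dz + ∫(-5/(z - 1)) dz + ∫(4/(z + 5)) dz.
Step 2. Evaluate the standard form [assuming z > -5]: now 4*log(z + 5) + ∫(4/(z - 5)) dz + ∫(-5/(z - 1)) dz.
Step 3. Evaluate the standard form [assuming z > 1]: now -5*log(z - 1) + 4*log(z + 5) + ∫(4/(z - 5)) dz.
Step 4. Evaluate the standard form [assuming z > 5]: now 4*log(z - 5) - 5*log(z - 1) + 4*log(z + 5).
Answer: 4*log(z - 5) - 5*log(z - 1) + 4*log(z + 5).


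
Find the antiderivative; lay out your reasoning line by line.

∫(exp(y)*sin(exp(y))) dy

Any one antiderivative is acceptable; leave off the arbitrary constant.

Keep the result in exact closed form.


Step 1. Substitute u = exp(y), turning ∫(exp(y)*sin(exp(y))) dy into ∫(sin(u)) du: now ∫(sin(u)) du.
Step 2. Evaluate the standard form: now -cos(u).
Step 3. Substitute back u = exp(y): now -cos(exp(y)).
Answer: -cos(exp(y)).


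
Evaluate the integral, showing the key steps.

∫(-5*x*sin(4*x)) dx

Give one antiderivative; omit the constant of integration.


Step 1. Integrate ∫(-5*x*sin(4*x)) dx by parts with u = x, dv = (-5*sin(4*x)) dx, so v = 5*cos(4*x)/4: now 5*x*cos(4*x)/4 + ∫(-5*cos(4*x)/4) dx.
Step 2. Evaluate the standard form: now 5*x*cos(4*x)/4 - 5*sin(4*x)/16.
Answer: 5*x*cos(4*x)/4 - 5*sin(4*x)/16.


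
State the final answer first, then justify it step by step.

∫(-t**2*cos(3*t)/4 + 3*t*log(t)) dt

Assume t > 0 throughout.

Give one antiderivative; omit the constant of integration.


The answer is 3*t**2*log(t)/2 - t**2*sin(3*t)/12 - 3*t**2/4 - t*cos(3*t)/18 + sin(3*t)/54.
Step 1. Rewrite: now ∫(3*t*log(t)) dt + ∫(-t**2*cos(3*t)/4) dt.
Step 2. Integrate ∫(-t**2*cos(3*t)/4) dt by parts with u = t**2, dv = (-cos(3*t)/4) dt, so v = -sin(3*t)/12: now -t**2*sin(3*t)/12 + ∫(3*t*log(t)) dt + ∫(t*sin(3*t)/6) dt.
Step 3. Integrate ∫(t*sin(3*t)/6) dt by parts with u = t, dv = (sin(3*t)/6) dt, so v = -cos(3*t)/18: now -t**2*sin(3*t)/12 - t*cos(3*t)/18 + ∫(3*t*log(t)) dt + ∫(cos(3*t)/18) dt.
Step 4. Evaluate the standard form: now -t**2*sin(3*t)/12 - t*cos(3*t)/18 + sin(3*t)/54 + ∫(3*t*log(t)) dt.
Step 5. Integrate ∫(3*t*log(t)) dt by parts with u = log(t), dv = (3*t) dt, so v = 3*t**2/2 [assuming t > 0]: now 3*t**2*log(t)/2 - t**2*sin(3*t)/12 - t*cos(3*t)/18 + sin(3*t)/54 + ∫(-3*t/2) dt.
Step 6. Evaluate the standard form: now 3*t**2*log(t)/2 - t**2*sin(3*t)/12 - 3*t**2/4 - t*cos(3*t)/18 + sin(3*t)/54.
Answer: 3*t**2*log(t)/2 - t**2*sin(3*t)/12 - 3*t**2/4 - t*cos(3*t)/18 + sin(3*t)/54.


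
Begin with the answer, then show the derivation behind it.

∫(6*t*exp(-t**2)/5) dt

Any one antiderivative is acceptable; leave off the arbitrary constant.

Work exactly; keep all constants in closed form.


The answer is -3*exp(-t**2)/5.
Step 1. Substitute u = t**2, turning ∫(6*t*exp(-t**2)/5) dt into ∫(3*exp(-u)/5) du: now ∫(3*exp(-u)/5) du.
Step 2. Evaluate the standard form: now -3*exp(-u)/5.
Step 3. Substitute back u = t**2: now -3*exp(-t**2)/5.
Answer: -3*exp(-t**2)/5.


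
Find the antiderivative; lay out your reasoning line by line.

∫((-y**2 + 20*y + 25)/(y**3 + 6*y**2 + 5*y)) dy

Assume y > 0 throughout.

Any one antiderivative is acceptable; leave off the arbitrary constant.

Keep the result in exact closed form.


Step 1. Decompose ∫((-y**2 + 20*y + 25)/(y**3 + 6*y**2 + 5*y)) dy by partial fractions, (-y**2 + 20*y + 25)/(y**3 + 6*y**2 + 5*y) = -5/(y + 5) - 1/(y + 1) + 5/y: now ∫(5/y) dy + ∫(-1/(y + 1)) dy + ∫(-5/(y + 5)) dy.
Step 2. Evaluate the standard form [assuming y > -1]: now -log(y + 1) + ∫(5/y) dy + ∫(-5/(y + 5)) dy.
Step 3. Evaluate the standard form [assuming y > -5]: now -log(y + 1) - 5*log(y + 5) + ∫(5/y) dy.
Step 4. Evaluate the standard form [assuming y > 0]: now 5*log(y) - log(y + 1) - 5*log(y + 5).
Answer: 5*log(y) - log(y + 1) - 5*log(y + 5).


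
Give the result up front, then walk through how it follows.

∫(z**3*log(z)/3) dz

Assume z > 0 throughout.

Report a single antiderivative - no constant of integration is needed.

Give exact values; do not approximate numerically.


The answer is z**4*log(z)/12 - z**4/48.
Step 1. Integrate ∫(z**3*log(z)/3) dz by parts with u = log(z), dv = (z**3/3) dz, so v = z**4/12 [assuming z > 0]: now z**4*log(z)/12 + ∫(-z**3/12) dz.
Step 2. Evaluate the standard form: now z**4*log(z)/12 - z**4/48.
Answer: z**4*log(z)/12 - z**4/48.


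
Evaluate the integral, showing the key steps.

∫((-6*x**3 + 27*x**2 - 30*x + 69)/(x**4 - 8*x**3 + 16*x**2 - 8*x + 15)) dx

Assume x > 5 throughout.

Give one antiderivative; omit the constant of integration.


Step 1. Decompose ∫((-6*x**3 + 27*x**2 - 30*x + 69)/(x**4 - 8*x**3 + 16*x**2 - 8*x + 15)) dx by partial fractions, (-6*x**3 + 27*x**2 - 30*x + 69)/(x**4 - 8*x**3 + 16*x**2 - 8*x + 15) = 3/(x**2 + 1) - 3/(x - 3) - 3/(x - 5): now ∫(-3/(x - 5)) dx + ∫(-3/(x - 3)) dx + ∫(3/(x**2 + 1)) dx.
Step 2. Evaluate the standard form [assuming x > 3]: now -3*log(x - 3) + ∫(-3/(x - 5)) dx + ∫(3/(x**2 + 1)) dx.
Step 3. Evaluate the standard form [assuming x > 5]: now -3*log(x - 5) - 3*log(x - 3) + ∫(3/(x**2 + 1)) dx.
Step 4. Evaluate the standard form: now -3*log(x - 5) - 3*log(x - 3) + 3*atan(x).
Answer: -3*log(x - 5) - 3*log(x - 3) + 3*atan(x).


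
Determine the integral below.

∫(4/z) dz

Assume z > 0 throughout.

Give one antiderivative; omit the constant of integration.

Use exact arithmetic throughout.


Answer: 4*log(z).


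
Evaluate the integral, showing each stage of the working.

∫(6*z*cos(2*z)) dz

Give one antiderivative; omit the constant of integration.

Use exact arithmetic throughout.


Step 1. Integrate ∫(6*z*cos(2*z)) dz by parts with u = z, dv = (6*cos(2*z)) dz, so v = 3*sin(2*z): now 3*z*sin(2*z) + ∫(-3*sin(2*z)) dz.
Step 2. Evaluate the standard form: now 3*z*sin(2*z) + 3*cos(2*z)/2.
Answer: 3*z*sin(2*z) + 3*cos(2*z)/2.


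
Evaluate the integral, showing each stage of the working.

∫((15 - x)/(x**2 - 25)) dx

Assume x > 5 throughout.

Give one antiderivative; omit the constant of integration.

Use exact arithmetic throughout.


Step 1. Decompose ∫((15 - x)/(x**2 - 25)) dx by partial fractions, (15 - x)/(x**2 - 25) = -2/(x + 5) + 1/(x - 5): now ∫(1/(x - 5)) dx + ∫(-2/(x + 5)) dx.
Step 2. Evaluate the standard form [assuming x > -5]: now -2*log(x + 5) + ∫(1/(x - 5)) dx.
Step 3. Evaluate the standard form [assuming x > 5]: now log(x - 5) - 2*log(x + 5).
Answer: log(x - 5) - 2*log(x + 5).


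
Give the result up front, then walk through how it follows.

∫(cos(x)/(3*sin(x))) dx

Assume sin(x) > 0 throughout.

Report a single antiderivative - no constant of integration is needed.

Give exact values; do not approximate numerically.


The answer is log(sin(x))/3.
Step 1. Substitute u = sin(x), turning ∫(cos(x)/(3*sin(x))) dx into ∫(1/(3*u)) du: now ∫(1/(3*u)) du.
Step 2. Evaluate the standard form [assuming u > 0]: now log(u)/3.
Step 3. Substitute back u = sin(x): now log(sin(x))/3.
Answer: log(sin(x))/3.


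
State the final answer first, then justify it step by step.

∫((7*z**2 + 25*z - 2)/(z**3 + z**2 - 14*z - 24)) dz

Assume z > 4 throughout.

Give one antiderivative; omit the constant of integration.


The answer is 5*log(z - 4) + 4*log(z + 2) - 2*log(z + 3).
Step 1. Decompose ∫((7*z**2 + 25*z - 2)/(z**3 + z**2 - 14*z - 24)) dz by partial fractions, (7*z**2 + 25*z - 2)/(z**3 + z**2 - 14*z - 24) = -2/(z + 3) + 4/(z + 2) + 5/(z - 4): now ∫(5/(z - 4)) dz + ∫(4/(z + 2)) dz + ∫(-2/(z + 3)) dz.
Step 2. Evaluate the standard form [assuming z > -2]: now 4*log(z + 2) + ∫(5/(z - 4)) dz + ∫(-2/(z + 3)) dz.
Step 3. Evaluate the standard form [assuming z > 4]: now 5*log(z - 4) + 4*log(z + 2) + ∫(-2/(z + 3)) dz.
Step 4. Evaluate the standard form [assuming z > -3]: now 5*log(z - 4) + 4*log(z + 2) - 2*log(z + 3).
Answer: 5*log(z - 4) + 4*log(z + 2) - 2*log(z + 3).


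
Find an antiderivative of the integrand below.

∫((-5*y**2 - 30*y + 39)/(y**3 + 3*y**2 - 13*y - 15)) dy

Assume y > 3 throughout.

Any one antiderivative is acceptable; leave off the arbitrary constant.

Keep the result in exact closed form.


Answer: -3*log(y - 3) - 4*log(y + 1) + 2*log(y + 5).


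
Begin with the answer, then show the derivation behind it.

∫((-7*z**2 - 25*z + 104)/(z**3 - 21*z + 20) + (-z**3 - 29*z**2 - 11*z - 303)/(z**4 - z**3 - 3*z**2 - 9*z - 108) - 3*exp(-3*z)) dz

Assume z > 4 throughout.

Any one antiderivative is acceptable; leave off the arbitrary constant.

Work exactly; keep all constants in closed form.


The answer is -9*log(z - 4) - 4*log(z - 1) + 4*log(z + 3) + log(z + 5) + 2*atan(z/3)/3 + exp(-3*z).
Step 1. Rewrite: now ∫((-7*z**2 - 25*z + 104)/(z**3 - 21*z + 20)) dz + ∫((-z**3 - 29*z**2 - 11*z - 303)/(z**4 - z**3 - 3*z**2 - 9*z - 108)) dz + ∫(-3*exp(-3*z)) dz.
Step 2. Decompose ∫((-7*z**2 - 25*z + 104)/(z**3 - 21*z + 20)) dz by partial fractions, (-7*z**2 - 25*z + 104)/(z**3 - 21*z + 20) = 1/(z + 5) - 4/(z - 1) - 4/(z - 4): now ∫((-z**3 - 29*z**2 - 11*z - 303)/(z**4 - z**3 - 3*z**2 - 9*z - 108)) dz + ∫(-4/(z - 4)) dz + ∫(-4/(z - 1)) dz + ∫(1/(z + 5)) dz + ∫(-3*exp(-3*z)) dz.
Step 3. Evaluate the standard form [assuming z > 1]: now -4*log(z - 1) + ∫((-z**3 - 29*z**2 - 11*z - 303)/(z**4 - z**3 - 3*z**2 - 9*z - 108)) dz + ∫(-4/(z - 4)) dz + ∫(1/(z + 5)) dz + ∫(-3*exp(-3*z)) dz.
Step 4. Evaluate the standard form [assuming z > 4]: now -4*log(z - 4) - 4*log(z - 1) + ∫((-z**3 - 29*z**2 - 11*z - 303)/(z**4 - z**3 - 3*z**2 - 9*z - 108)) dz + ∫(1/(z + 5)) dz + ∫(-3*exp(-3*z)) dz.
Step 5. Evaluate the standard form [assuming z > -5]: now -4*log(z - 4) - 4*log(z - 1) + log(z + 5) + ∫((-z**3 - 29*z**2 - 11*z - 303)/(z**4 - z**3 - 3*z**2 - 9*z - 108)) dz + ∫(-3*exp(-3*z)) dz.
Step 6. Decompose ∫((-z**3 - 29*z**2 - 11*z - 303)/(z**4 - z**3 - 3*z**2 - 9*z - 108)) dz by partial fractions, (-z**3 - 29*z**2 - 11*z - 303)/(z**4 - z**3 - 3*z**2 - 9*z - 108) = 2/(z**2 + 9) + 4/(z + 3) - 5/(z - 4): now -4*log(z - 4) - 4*log(z - 1) + log(z + 5) + ∫(-5/(z - 4)) dz + ∫(4/(z + 3)) dz + ∫(2/(z**2 + 9)) dz + ∫(-3*exp(-3*z)) dz.
Step 7. Evaluate the standard form [assuming z > 4]: now -9*log(z - 4) - 4*log(z - 1) + log(z + 5) + ∫(4/(z + 3)) dz + ∫(2/(z**2 + 9)) dz + ∫(-3*exp(-3*z)) dz.
Step 8. Evaluate the standard form [assuming z > -3]: now -9*log(z - 4) - 4*log(z - 1) + 4*log(z + 3) + log(z + 5) + ∫(2/(z**2 + 9)) dz + ∫(-3*exp(-3*z)) dz.
Step 9. Evaluate the standard form: now -9*log(z - 4) - 4*log(z - 1) + 4*log(z + 3) + log(z + 5) + 2*atan(z/3)/3 + ∫(-3*exp(-3*z)) dz.
Step 10. Evaluate the standard form: now -9*log(z - 4) - 4*log(z - 1) + 4*log(z + 3) + log(z + 5) + 2*atan(z/3)/3 + exp(-3*z).
Answer: -9*log(z - 4) - 4*log(z - 1) + 4*log(z + 3) + log(z + 5) + 2*atan(z/3)/3 + exp(-3*z).
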